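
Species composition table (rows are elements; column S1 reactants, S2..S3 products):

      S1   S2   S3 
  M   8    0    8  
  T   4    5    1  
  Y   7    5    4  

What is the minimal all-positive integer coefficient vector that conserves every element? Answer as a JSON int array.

Coefficients: [5, 3, 5]

M: 5·8 = 40 | 3·0+5·8 = 40
T: 5·4 = 20 | 3·5+5·1 = 20
Y: 5·7 = 35 | 3·5+5·4 = 35
gcd(5,3,5) = 1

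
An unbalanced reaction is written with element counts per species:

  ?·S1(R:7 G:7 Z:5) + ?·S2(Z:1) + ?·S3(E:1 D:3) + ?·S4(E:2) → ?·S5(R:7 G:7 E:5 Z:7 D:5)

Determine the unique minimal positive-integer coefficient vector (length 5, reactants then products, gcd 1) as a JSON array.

R: 3·7+6·0+5·0+5·0 = 21 | 3·7 = 21
G: 3·7+6·0+5·0+5·0 = 21 | 3·7 = 21
E: 3·0+6·0+5·1+5·2 = 15 | 3·5 = 15
Z: 3·5+6·1+5·0+5·0 = 21 | 3·7 = 21
D: 3·0+6·0+5·3+5·0 = 15 | 3·5 = 15
gcd(3,6,5,5,3) = 1

Coefficients: [3, 6, 5, 5, 3]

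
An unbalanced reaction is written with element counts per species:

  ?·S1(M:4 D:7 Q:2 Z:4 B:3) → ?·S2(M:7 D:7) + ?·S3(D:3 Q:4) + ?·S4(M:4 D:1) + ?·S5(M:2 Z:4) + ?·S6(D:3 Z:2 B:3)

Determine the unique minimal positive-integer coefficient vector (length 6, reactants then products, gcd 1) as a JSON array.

Coefficients: [6, 2, 3, 1, 3, 6]

M: 6·4 = 24 | 2·7+3·0+1·4+3·2+6·0 = 24
D: 6·7 = 42 | 2·7+3·3+1·1+3·0+6·3 = 42
Q: 6·2 = 12 | 2·0+3·4+1·0+3·0+6·0 = 12
Z: 6·4 = 24 | 2·0+3·0+1·0+3·4+6·2 = 24
B: 6·3 = 18 | 2·0+3·0+1·0+3·0+6·3 = 18
gcd(6,2,3,1,3,6) = 1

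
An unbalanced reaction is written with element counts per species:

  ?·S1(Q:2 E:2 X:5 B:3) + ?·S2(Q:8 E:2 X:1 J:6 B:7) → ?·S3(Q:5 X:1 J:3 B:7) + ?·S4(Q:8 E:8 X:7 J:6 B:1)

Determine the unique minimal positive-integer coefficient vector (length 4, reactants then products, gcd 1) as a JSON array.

Coefficients: [3, 5, 6, 2]

Q: 3·2+5·8 = 46 | 6·5+2·8 = 46
E: 3·2+5·2 = 16 | 6·0+2·8 = 16
X: 3·5+5·1 = 20 | 6·1+2·7 = 20
J: 3·0+5·6 = 30 | 6·3+2·6 = 30
B: 3·3+5·7 = 44 | 6·7+2·1 = 44
gcd(3,5,6,2) = 1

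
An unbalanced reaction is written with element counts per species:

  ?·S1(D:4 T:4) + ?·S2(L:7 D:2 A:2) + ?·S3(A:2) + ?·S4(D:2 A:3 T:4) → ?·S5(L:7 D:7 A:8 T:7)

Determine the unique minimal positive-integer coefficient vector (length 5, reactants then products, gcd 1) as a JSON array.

Coefficients: [3, 4, 6, 4, 4]

L: 3·0+4·7+6·0+4·0 = 28 | 4·7 = 28
D: 3·4+4·2+6·0+4·2 = 28 | 4·7 = 28
A: 3·0+4·2+6·2+4·3 = 32 | 4·8 = 32
T: 3·4+4·0+6·0+4·4 = 28 | 4·7 = 28
gcd(3,4,6,4,4) = 1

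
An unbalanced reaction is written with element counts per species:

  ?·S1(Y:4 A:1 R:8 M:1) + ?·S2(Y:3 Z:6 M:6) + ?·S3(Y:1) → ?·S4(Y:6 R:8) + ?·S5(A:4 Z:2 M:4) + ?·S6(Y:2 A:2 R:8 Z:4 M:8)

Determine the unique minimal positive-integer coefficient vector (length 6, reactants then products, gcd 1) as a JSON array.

Coefficients: [6, 1, 5, 5, 1, 1]

Y: 6·4+1·3+5·1 = 32 | 5·6+1·0+1·2 = 32
A: 6·1+1·0+5·0 = 6 | 5·0+1·4+1·2 = 6
R: 6·8+1·0+5·0 = 48 | 5·8+1·0+1·8 = 48
Z: 6·0+1·6+5·0 = 6 | 5·0+1·2+1·4 = 6
M: 6·1+1·6+5·0 = 12 | 5·0+1·4+1·8 = 12
gcd(6,1,5,5,1,1) = 1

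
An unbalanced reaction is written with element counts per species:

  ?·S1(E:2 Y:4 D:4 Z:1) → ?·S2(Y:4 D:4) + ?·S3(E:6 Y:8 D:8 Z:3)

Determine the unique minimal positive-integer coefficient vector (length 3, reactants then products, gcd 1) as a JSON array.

E: 3·2 = 6 | 1·0+1·6 = 6
Y: 3·4 = 12 | 1·4+1·8 = 12
D: 3·4 = 12 | 1·4+1·8 = 12
Z: 3·1 = 3 | 1·0+1·3 = 3
gcd(3,1,1) = 1

Coefficients: [3, 1, 1]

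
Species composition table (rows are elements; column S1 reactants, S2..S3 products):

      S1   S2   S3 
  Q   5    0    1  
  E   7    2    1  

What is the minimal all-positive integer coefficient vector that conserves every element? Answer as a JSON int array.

Coefficients: [1, 1, 5]

Q: 1·5 = 5 | 1·0+5·1 = 5
E: 1·7 = 7 | 1·2+5·1 = 7
gcd(1,1,5) = 1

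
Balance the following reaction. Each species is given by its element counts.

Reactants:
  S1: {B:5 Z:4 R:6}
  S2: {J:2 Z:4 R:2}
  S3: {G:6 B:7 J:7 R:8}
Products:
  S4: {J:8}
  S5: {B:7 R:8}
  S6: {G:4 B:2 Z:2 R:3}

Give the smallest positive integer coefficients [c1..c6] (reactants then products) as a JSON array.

G: 1·0+2·0+4·6 = 24 | 4·0+3·0+6·4 = 24
B: 1·5+2·0+4·7 = 33 | 4·0+3·7+6·2 = 33
J: 1·0+2·2+4·7 = 32 | 4·8+3·0+6·0 = 32
Z: 1·4+2·4+4·0 = 12 | 4·0+3·0+6·2 = 12
R: 1·6+2·2+4·8 = 42 | 4·0+3·8+6·3 = 42
gcd(1,2,4,4,3,6) = 1

Coefficients: [1, 2, 4, 4, 3, 6]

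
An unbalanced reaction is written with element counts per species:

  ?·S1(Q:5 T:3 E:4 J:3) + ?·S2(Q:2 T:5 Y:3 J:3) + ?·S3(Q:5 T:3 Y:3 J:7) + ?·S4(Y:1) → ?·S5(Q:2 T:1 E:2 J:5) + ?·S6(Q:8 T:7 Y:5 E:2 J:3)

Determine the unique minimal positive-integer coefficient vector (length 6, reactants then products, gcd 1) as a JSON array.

Coefficients: [5, 2, 3, 5, 6, 4]

Q: 5·5+2·2+3·5+5·0 = 44 | 6·2+4·8 = 44
T: 5·3+2·5+3·3+5·0 = 34 | 6·1+4·7 = 34
Y: 5·0+2·3+3·3+5·1 = 20 | 6·0+4·5 = 20
E: 5·4+2·0+3·0+5·0 = 20 | 6·2+4·2 = 20
J: 5·3+2·3+3·7+5·0 = 42 | 6·5+4·3 = 42
gcd(5,2,3,5,6,4) = 1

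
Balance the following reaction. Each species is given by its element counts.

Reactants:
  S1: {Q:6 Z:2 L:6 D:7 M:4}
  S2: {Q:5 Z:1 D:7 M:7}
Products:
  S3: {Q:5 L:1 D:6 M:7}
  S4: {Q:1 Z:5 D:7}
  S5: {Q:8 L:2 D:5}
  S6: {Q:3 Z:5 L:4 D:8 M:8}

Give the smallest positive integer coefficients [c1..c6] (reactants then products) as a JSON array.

Coefficients: [2, 6, 6, 1, 1, 1]

Q: 2·6+6·5 = 42 | 6·5+1·1+1·8+1·3 = 42
Z: 2·2+6·1 = 10 | 6·0+1·5+1·0+1·5 = 10
L: 2·6+6·0 = 12 | 6·1+1·0+1·2+1·4 = 12
D: 2·7+6·7 = 56 | 6·6+1·7+1·5+1·8 = 56
M: 2·4+6·7 = 50 | 6·7+1·0+1·0+1·8 = 50
gcd(2,6,6,1,1,1) = 1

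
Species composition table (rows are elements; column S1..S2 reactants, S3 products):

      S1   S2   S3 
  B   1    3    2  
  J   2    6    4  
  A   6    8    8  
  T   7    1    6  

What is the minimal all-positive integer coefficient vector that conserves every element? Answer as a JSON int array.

Coefficients: [4, 2, 5]

B: 4·1+2·3 = 10 | 5·2 = 10
J: 4·2+2·6 = 20 | 5·4 = 20
A: 4·6+2·8 = 40 | 5·8 = 40
T: 4·7+2·1 = 30 | 5·6 = 30
gcd(4,2,5) = 1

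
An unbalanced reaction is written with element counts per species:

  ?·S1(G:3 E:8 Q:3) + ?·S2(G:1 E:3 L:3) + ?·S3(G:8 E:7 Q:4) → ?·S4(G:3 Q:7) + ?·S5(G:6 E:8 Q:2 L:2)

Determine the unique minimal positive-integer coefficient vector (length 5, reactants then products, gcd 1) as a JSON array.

G: 1·3+4·1+4·8 = 39 | 1·3+6·6 = 39
E: 1·8+4·3+4·7 = 48 | 1·0+6·8 = 48
Q: 1·3+4·0+4·4 = 19 | 1·7+6·2 = 19
L: 1·0+4·3+4·0 = 12 | 1·0+6·2 = 12
gcd(1,4,4,1,6) = 1

Coefficients: [1, 4, 4, 1, 6]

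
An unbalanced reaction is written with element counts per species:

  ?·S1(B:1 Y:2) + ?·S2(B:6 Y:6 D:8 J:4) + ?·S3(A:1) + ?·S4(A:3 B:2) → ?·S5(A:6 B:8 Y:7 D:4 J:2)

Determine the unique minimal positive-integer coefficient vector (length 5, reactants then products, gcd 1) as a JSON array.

A: 4·0+1·0+3·1+3·3 = 12 | 2·6 = 12
B: 4·1+1·6+3·0+3·2 = 16 | 2·8 = 16
Y: 4·2+1·6+3·0+3·0 = 14 | 2·7 = 14
D: 4·0+1·8+3·0+3·0 = 8 | 2·4 = 8
J: 4·0+1·4+3·0+3·0 = 4 | 2·2 = 4
gcd(4,1,3,3,2) = 1

Coefficients: [4, 1, 3, 3, 2]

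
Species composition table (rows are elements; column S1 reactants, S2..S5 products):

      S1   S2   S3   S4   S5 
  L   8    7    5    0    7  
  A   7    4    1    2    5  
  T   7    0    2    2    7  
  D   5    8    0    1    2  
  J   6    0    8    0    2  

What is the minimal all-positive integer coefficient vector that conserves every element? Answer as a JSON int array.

L: 3·8 = 24 | 1·7+2·5+5·0+1·7 = 24
A: 3·7 = 21 | 1·4+2·1+5·2+1·5 = 21
T: 3·7 = 21 | 1·0+2·2+5·2+1·7 = 21
D: 3·5 = 15 | 1·8+2·0+5·1+1·2 = 15
J: 3·6 = 18 | 1·0+2·8+5·0+1·2 = 18
gcd(3,1,2,5,1) = 1

Coefficients: [3, 1, 2, 5, 1]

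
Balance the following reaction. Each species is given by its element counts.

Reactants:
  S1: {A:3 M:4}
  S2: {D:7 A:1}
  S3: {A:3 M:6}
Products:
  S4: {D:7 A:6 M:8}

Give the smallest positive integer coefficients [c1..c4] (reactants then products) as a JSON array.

Coefficients: [3, 3, 2, 3]

D: 3·0+3·7+2·0 = 21 | 3·7 = 21
A: 3·3+3·1+2·3 = 18 | 3·6 = 18
M: 3·4+3·0+2·6 = 24 | 3·8 = 24
gcd(3,3,2,3) = 1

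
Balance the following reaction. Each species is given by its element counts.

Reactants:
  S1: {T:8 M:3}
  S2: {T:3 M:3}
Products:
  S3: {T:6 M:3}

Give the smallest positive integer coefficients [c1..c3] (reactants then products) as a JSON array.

Coefficients: [3, 2, 5]

T: 3·8+2·3 = 30 | 5·6 = 30
M: 3·3+2·3 = 15 | 5·3 = 15
gcd(3,2,5) = 1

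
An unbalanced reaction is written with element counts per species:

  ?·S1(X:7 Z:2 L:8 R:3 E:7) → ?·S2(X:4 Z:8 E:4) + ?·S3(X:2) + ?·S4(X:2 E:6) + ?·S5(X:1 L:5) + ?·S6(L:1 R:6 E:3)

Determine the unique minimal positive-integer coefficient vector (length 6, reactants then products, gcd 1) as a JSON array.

X: 4·7 = 28 | 1·4+6·2+3·2+6·1+2·0 = 28
Z: 4·2 = 8 | 1·8+6·0+3·0+6·0+2·0 = 8
L: 4·8 = 32 | 1·0+6·0+3·0+6·5+2·1 = 32
R: 4·3 = 12 | 1·0+6·0+3·0+6·0+2·6 = 12
E: 4·7 = 28 | 1·4+6·0+3·6+6·0+2·3 = 28
gcd(4,1,6,3,6,2) = 1

Coefficients: [4, 1, 6, 3, 6, 2]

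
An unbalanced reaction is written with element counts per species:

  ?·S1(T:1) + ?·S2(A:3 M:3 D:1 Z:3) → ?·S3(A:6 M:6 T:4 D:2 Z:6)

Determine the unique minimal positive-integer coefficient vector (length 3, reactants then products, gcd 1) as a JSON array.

Coefficients: [4, 2, 1]

A: 4·0+2·3 = 6 | 1·6 = 6
M: 4·0+2·3 = 6 | 1·6 = 6
T: 4·1+2·0 = 4 | 1·4 = 4
D: 4·0+2·1 = 2 | 1·2 = 2
Z: 4·0+2·3 = 6 | 1·6 = 6
gcd(4,2,1) = 1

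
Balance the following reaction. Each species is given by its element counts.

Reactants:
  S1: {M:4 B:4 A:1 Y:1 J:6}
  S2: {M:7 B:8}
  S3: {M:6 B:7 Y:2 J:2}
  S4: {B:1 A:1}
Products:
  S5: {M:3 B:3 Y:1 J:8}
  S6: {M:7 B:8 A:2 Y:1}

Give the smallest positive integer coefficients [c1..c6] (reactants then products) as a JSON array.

M: 5·4+1·7+1·6+1·0 = 33 | 4·3+3·7 = 33
B: 5·4+1·8+1·7+1·1 = 36 | 4·3+3·8 = 36
A: 5·1+1·0+1·0+1·1 = 6 | 4·0+3·2 = 6
Y: 5·1+1·0+1·2+1·0 = 7 | 4·1+3·1 = 7
J: 5·6+1·0+1·2+1·0 = 32 | 4·8+3·0 = 32
gcd(5,1,1,1,4,3) = 1

Coefficients: [5, 1, 1, 1, 4, 3]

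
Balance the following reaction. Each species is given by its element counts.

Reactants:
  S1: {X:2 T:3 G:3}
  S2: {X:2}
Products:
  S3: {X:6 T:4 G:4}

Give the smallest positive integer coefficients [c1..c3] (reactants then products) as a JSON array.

Coefficients: [4, 5, 3]

X: 4·2+5·2 = 18 | 3·6 = 18
T: 4·3+5·0 = 12 | 3·4 = 12
G: 4·3+5·0 = 12 | 3·4 = 12
gcd(4,5,3) = 1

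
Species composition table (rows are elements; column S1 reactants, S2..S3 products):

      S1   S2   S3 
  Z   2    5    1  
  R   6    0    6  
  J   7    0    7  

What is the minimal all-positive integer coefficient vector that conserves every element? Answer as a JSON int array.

Coefficients: [5, 1, 5]

Z: 5·2 = 10 | 1·5+5·1 = 10
R: 5·6 = 30 | 1·0+5·6 = 30
J: 5·7 = 35 | 1·0+5·7 = 35
gcd(5,1,5) = 1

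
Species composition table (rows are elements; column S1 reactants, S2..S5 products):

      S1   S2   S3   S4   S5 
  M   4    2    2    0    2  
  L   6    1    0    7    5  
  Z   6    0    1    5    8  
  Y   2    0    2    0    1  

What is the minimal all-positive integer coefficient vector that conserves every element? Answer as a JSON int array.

M: 6·4 = 24 | 5·2+5·2+3·0+2·2 = 24
L: 6·6 = 36 | 5·1+5·0+3·7+2·5 = 36
Z: 6·6 = 36 | 5·0+5·1+3·5+2·8 = 36
Y: 6·2 = 12 | 5·0+5·2+3·0+2·1 = 12
gcd(6,5,5,3,2) = 1

Coefficients: [6, 5, 5, 3, 2]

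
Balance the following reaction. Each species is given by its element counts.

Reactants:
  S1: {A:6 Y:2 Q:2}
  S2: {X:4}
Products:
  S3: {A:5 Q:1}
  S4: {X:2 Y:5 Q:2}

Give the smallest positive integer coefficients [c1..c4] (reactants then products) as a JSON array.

Coefficients: [5, 1, 6, 2]

X: 5·0+1·4 = 4 | 6·0+2·2 = 4
A: 5·6+1·0 = 30 | 6·5+2·0 = 30
Y: 5·2+1·0 = 10 | 6·0+2·5 = 10
Q: 5·2+1·0 = 10 | 6·1+2·2 = 10
gcd(5,1,6,2) = 1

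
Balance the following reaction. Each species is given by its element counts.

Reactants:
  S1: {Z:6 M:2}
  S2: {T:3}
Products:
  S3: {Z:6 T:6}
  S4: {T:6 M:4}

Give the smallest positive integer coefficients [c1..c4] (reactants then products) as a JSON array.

Coefficients: [2, 6, 2, 1]

Z: 2·6+6·0 = 12 | 2·6+1·0 = 12
T: 2·0+6·3 = 18 | 2·6+1·6 = 18
M: 2·2+6·0 = 4 | 2·0+1·4 = 4
gcd(2,6,2,1) = 1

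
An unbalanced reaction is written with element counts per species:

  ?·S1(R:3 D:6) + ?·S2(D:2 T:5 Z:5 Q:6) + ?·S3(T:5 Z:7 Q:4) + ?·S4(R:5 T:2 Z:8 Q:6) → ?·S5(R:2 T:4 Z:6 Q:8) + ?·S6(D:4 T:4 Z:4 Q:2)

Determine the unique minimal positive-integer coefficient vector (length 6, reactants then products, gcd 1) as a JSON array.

Coefficients: [1, 5, 1, 1, 4, 4]

R: 1·3+5·0+1·0+1·5 = 8 | 4·2+4·0 = 8
D: 1·6+5·2+1·0+1·0 = 16 | 4·0+4·4 = 16
T: 1·0+5·5+1·5+1·2 = 32 | 4·4+4·4 = 32
Z: 1·0+5·5+1·7+1·8 = 40 | 4·6+4·4 = 40
Q: 1·0+5·6+1·4+1·6 = 40 | 4·8+4·2 = 40
gcd(1,5,1,1,4,4) = 1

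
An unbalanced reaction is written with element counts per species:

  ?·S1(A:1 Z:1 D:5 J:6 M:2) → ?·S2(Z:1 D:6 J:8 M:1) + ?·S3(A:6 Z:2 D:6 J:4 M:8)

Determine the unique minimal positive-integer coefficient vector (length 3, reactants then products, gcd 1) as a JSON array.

Coefficients: [6, 4, 1]

A: 6·1 = 6 | 4·0+1·6 = 6
Z: 6·1 = 6 | 4·1+1·2 = 6
D: 6·5 = 30 | 4·6+1·6 = 30
J: 6·6 = 36 | 4·8+1·4 = 36
M: 6·2 = 12 | 4·1+1·8 = 12
gcd(6,4,1) = 1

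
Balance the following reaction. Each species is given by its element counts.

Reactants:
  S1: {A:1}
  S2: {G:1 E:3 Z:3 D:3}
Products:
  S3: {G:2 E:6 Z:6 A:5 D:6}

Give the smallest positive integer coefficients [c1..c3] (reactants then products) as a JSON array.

Coefficients: [5, 2, 1]

G: 5·0+2·1 = 2 | 1·2 = 2
E: 5·0+2·3 = 6 | 1·6 = 6
Z: 5·0+2·3 = 6 | 1·6 = 6
A: 5·1+2·0 = 5 | 1·5 = 5
D: 5·0+2·3 = 6 | 1·6 = 6
gcd(5,2,1) = 1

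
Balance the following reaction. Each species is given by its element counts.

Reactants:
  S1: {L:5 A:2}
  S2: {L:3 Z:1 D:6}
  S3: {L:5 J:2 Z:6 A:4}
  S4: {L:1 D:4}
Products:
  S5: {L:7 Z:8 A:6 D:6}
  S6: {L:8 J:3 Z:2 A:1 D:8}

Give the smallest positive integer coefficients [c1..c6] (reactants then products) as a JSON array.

L: 1·5+2·3+3·5+4·1 = 30 | 2·7+2·8 = 30
J: 1·0+2·0+3·2+4·0 = 6 | 2·0+2·3 = 6
Z: 1·0+2·1+3·6+4·0 = 20 | 2·8+2·2 = 20
A: 1·2+2·0+3·4+4·0 = 14 | 2·6+2·1 = 14
D: 1·0+2·6+3·0+4·4 = 28 | 2·6+2·8 = 28
gcd(1,2,3,4,2,2) = 1

Coefficients: [1, 2, 3, 4, 2, 2]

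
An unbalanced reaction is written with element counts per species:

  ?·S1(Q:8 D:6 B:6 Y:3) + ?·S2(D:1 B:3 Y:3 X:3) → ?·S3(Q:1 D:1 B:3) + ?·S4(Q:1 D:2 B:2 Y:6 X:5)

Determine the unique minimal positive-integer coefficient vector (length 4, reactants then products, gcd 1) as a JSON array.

Coefficients: [1, 5, 5, 3]

Q: 1·8+5·0 = 8 | 5·1+3·1 = 8
D: 1·6+5·1 = 11 | 5·1+3·2 = 11
B: 1·6+5·3 = 21 | 5·3+3·2 = 21
Y: 1·3+5·3 = 18 | 5·0+3·6 = 18
X: 1·0+5·3 = 15 | 5·0+3·5 = 15
gcd(1,5,5,3) = 1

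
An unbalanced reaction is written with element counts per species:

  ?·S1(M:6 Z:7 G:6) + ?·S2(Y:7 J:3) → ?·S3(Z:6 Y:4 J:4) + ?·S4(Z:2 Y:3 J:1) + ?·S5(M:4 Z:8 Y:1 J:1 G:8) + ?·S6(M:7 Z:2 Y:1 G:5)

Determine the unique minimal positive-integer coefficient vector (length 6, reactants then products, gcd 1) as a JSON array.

Coefficients: [6, 4, 1, 6, 2, 4]

M: 6·6+4·0 = 36 | 1·0+6·0+2·4+4·7 = 36
Z: 6·7+4·0 = 42 | 1·6+6·2+2·8+4·2 = 42
Y: 6·0+4·7 = 28 | 1·4+6·3+2·1+4·1 = 28
J: 6·0+4·3 = 12 | 1·4+6·1+2·1+4·0 = 12
G: 6·6+4·0 = 36 | 1·0+6·0+2·8+4·5 = 36
gcd(6,4,1,6,2,4) = 1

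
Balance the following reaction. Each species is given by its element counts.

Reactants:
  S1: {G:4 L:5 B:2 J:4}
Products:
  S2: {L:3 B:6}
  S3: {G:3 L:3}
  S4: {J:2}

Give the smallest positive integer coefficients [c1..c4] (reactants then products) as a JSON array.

Coefficients: [3, 1, 4, 6]

G: 3·4 = 12 | 1·0+4·3+6·0 = 12
L: 3·5 = 15 | 1·3+4·3+6·0 = 15
B: 3·2 = 6 | 1·6+4·0+6·0 = 6
J: 3·4 = 12 | 1·0+4·0+6·2 = 12
gcd(3,1,4,6) = 1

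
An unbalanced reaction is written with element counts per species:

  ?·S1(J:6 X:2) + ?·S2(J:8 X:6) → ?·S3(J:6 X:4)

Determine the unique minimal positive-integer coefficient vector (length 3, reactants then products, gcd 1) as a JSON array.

Coefficients: [1, 3, 5]

J: 1·6+3·8 = 30 | 5·6 = 30
X: 1·2+3·6 = 20 | 5·4 = 20
gcd(1,3,5) = 1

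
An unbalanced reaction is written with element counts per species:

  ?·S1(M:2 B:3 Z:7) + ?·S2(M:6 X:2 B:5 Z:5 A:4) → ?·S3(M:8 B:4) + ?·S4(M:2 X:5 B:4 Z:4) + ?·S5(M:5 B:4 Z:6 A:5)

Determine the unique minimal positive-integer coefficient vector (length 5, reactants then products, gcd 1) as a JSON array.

M: 1·2+5·6 = 32 | 1·8+2·2+4·5 = 32
X: 1·0+5·2 = 10 | 1·0+2·5+4·0 = 10
B: 1·3+5·5 = 28 | 1·4+2·4+4·4 = 28
Z: 1·7+5·5 = 32 | 1·0+2·4+4·6 = 32
A: 1·0+5·4 = 20 | 1·0+2·0+4·5 = 20
gcd(1,5,1,2,4) = 1

Coefficients: [1, 5, 1, 2, 4]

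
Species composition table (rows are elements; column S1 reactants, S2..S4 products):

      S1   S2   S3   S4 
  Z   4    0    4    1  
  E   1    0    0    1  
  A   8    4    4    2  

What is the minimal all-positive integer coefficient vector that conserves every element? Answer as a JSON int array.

Coefficients: [4, 3, 3, 4]

Z: 4·4 = 16 | 3·0+3·4+4·1 = 16
E: 4·1 = 4 | 3·0+3·0+4·1 = 4
A: 4·8 = 32 | 3·4+3·4+4·2 = 32
gcd(4,3,3,4) = 1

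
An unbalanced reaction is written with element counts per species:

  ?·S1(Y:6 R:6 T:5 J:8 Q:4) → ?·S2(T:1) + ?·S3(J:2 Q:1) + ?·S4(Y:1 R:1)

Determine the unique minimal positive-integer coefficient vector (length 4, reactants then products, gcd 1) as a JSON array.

Coefficients: [1, 5, 4, 6]

Y: 1·6 = 6 | 5·0+4·0+6·1 = 6
R: 1·6 = 6 | 5·0+4·0+6·1 = 6
T: 1·5 = 5 | 5·1+4·0+6·0 = 5
J: 1·8 = 8 | 5·0+4·2+6·0 = 8
Q: 1·4 = 4 | 5·0+4·1+6·0 = 4
gcd(1,5,4,6) = 1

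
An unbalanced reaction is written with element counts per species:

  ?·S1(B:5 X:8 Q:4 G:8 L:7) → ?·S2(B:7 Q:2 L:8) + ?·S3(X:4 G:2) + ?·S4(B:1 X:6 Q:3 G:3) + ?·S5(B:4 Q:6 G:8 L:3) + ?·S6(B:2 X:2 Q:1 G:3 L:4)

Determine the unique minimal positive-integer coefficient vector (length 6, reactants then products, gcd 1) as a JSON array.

Coefficients: [5, 1, 4, 2, 1, 6]

B: 5·5 = 25 | 1·7+4·0+2·1+1·4+6·2 = 25
X: 5·8 = 40 | 1·0+4·4+2·6+1·0+6·2 = 40
Q: 5·4 = 20 | 1·2+4·0+2·3+1·6+6·1 = 20
G: 5·8 = 40 | 1·0+4·2+2·3+1·8+6·3 = 40
L: 5·7 = 35 | 1·8+4·0+2·0+1·3+6·4 = 35
gcd(5,1,4,2,1,6) = 1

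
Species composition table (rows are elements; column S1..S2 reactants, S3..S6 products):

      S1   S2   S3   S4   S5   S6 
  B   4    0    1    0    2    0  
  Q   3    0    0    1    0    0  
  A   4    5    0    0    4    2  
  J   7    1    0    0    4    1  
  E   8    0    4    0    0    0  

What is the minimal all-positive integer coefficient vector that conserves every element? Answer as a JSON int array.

B: 1·4+2·0 = 4 | 2·1+3·0+1·2+5·0 = 4
Q: 1·3+2·0 = 3 | 2·0+3·1+1·0+5·0 = 3
A: 1·4+2·5 = 14 | 2·0+3·0+1·4+5·2 = 14
J: 1·7+2·1 = 9 | 2·0+3·0+1·4+5·1 = 9
E: 1·8+2·0 = 8 | 2·4+3·0+1·0+5·0 = 8
gcd(1,2,2,3,1,5) = 1

Coefficients: [1, 2, 2, 3, 1, 5]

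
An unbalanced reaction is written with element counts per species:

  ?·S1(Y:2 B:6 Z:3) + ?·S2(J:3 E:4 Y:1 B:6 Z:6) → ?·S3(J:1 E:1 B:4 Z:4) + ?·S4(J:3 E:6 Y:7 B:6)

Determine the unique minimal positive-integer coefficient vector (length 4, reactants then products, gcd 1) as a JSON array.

Coefficients: [2, 3, 6, 1]

J: 2·0+3·3 = 9 | 6·1+1·3 = 9
E: 2·0+3·4 = 12 | 6·1+1·6 = 12
Y: 2·2+3·1 = 7 | 6·0+1·7 = 7
B: 2·6+3·6 = 30 | 6·4+1·6 = 30
Z: 2·3+3·6 = 24 | 6·4+1·0 = 24
gcd(2,3,6,1) = 1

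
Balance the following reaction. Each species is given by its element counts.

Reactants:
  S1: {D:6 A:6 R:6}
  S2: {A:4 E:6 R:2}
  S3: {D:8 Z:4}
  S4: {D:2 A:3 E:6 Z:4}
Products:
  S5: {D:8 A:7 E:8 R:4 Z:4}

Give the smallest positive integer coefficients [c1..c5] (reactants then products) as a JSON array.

D: 1·6+3·0+2·8+1·2 = 24 | 3·8 = 24
A: 1·6+3·4+2·0+1·3 = 21 | 3·7 = 21
E: 1·0+3·6+2·0+1·6 = 24 | 3·8 = 24
R: 1·6+3·2+2·0+1·0 = 12 | 3·4 = 12
Z: 1·0+3·0+2·4+1·4 = 12 | 3·4 = 12
gcd(1,3,2,1,3) = 1

Coefficients: [1, 3, 2, 1, 3]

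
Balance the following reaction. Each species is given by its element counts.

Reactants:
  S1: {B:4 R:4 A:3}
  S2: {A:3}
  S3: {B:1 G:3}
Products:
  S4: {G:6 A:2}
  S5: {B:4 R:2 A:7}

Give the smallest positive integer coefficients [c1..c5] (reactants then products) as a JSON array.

Coefficients: [1, 5, 4, 2, 2]

B: 1·4+5·0+4·1 = 8 | 2·0+2·4 = 8
G: 1·0+5·0+4·3 = 12 | 2·6+2·0 = 12
R: 1·4+5·0+4·0 = 4 | 2·0+2·2 = 4
A: 1·3+5·3+4·0 = 18 | 2·2+2·7 = 18
gcd(1,5,4,2,2) = 1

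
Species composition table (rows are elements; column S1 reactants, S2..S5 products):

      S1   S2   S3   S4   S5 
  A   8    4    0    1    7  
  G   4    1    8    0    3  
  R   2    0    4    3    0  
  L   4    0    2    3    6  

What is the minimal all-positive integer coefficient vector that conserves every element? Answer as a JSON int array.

Coefficients: [5, 6, 1, 2, 2]

A: 5·8 = 40 | 6·4+1·0+2·1+2·7 = 40
G: 5·4 = 20 | 6·1+1·8+2·0+2·3 = 20
R: 5·2 = 10 | 6·0+1·4+2·3+2·0 = 10
L: 5·4 = 20 | 6·0+1·2+2·3+2·6 = 20
gcd(5,6,1,2,2) = 1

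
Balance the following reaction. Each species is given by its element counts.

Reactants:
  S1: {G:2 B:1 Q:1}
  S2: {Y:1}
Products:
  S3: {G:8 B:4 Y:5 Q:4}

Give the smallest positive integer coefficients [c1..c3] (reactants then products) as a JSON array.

Coefficients: [4, 5, 1]

G: 4·2+5·0 = 8 | 1·8 = 8
B: 4·1+5·0 = 4 | 1·4 = 4
Y: 4·0+5·1 = 5 | 1·5 = 5
Q: 4·1+5·0 = 4 | 1·4 = 4
gcd(4,5,1) = 1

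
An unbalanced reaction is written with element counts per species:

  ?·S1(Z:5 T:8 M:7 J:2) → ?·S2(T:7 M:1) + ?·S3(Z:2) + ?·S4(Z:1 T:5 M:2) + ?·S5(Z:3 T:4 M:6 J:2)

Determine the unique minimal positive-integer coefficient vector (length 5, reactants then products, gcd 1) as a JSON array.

Z: 6·5 = 30 | 2·0+5·2+2·1+6·3 = 30
T: 6·8 = 48 | 2·7+5·0+2·5+6·4 = 48
M: 6·7 = 42 | 2·1+5·0+2·2+6·6 = 42
J: 6·2 = 12 | 2·0+5·0+2·0+6·2 = 12
gcd(6,2,5,2,6) = 1

Coefficients: [6, 2, 5, 2, 6]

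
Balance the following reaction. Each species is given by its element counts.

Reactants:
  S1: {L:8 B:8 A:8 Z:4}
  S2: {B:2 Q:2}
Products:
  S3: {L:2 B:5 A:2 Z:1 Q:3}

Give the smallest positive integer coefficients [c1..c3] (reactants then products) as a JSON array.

Coefficients: [1, 6, 4]

L: 1·8+6·0 = 8 | 4·2 = 8
B: 1·8+6·2 = 20 | 4·5 = 20
A: 1·8+6·0 = 8 | 4·2 = 8
Z: 1·4+6·0 = 4 | 4·1 = 4
Q: 1·0+6·2 = 12 | 4·3 = 12
gcd(1,6,4) = 1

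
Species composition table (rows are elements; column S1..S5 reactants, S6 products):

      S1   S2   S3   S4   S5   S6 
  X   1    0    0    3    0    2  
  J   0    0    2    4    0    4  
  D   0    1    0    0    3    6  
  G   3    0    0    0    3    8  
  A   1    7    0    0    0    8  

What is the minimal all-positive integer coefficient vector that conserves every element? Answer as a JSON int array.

X: 3·1+3·0+4·0+1·3+5·0 = 6 | 3·2 = 6
J: 3·0+3·0+4·2+1·4+5·0 = 12 | 3·4 = 12
D: 3·0+3·1+4·0+1·0+5·3 = 18 | 3·6 = 18
G: 3·3+3·0+4·0+1·0+5·3 = 24 | 3·8 = 24
A: 3·1+3·7+4·0+1·0+5·0 = 24 | 3·8 = 24
gcd(3,3,4,1,5,3) = 1

Coefficients: [3, 3, 4, 1, 5, 3]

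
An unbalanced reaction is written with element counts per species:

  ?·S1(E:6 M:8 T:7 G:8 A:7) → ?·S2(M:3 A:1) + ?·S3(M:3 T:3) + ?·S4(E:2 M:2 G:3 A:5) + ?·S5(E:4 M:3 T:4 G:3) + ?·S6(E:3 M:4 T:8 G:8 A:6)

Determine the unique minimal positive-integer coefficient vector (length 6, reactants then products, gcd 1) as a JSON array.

E: 5·6 = 30 | 3·0+1·0+4·2+4·4+2·3 = 30
M: 5·8 = 40 | 3·3+1·3+4·2+4·3+2·4 = 40
T: 5·7 = 35 | 3·0+1·3+4·0+4·4+2·8 = 35
G: 5·8 = 40 | 3·0+1·0+4·3+4·3+2·8 = 40
A: 5·7 = 35 | 3·1+1·0+4·5+4·0+2·6 = 35
gcd(5,3,1,4,4,2) = 1

Coefficients: [5, 3, 1, 4, 4, 2]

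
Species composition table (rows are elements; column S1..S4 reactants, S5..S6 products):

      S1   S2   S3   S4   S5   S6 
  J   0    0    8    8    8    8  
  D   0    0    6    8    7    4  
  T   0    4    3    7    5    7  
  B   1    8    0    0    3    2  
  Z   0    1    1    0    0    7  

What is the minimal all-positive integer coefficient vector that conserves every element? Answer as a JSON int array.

J: 4·0+2·0+5·8+2·8 = 56 | 6·8+1·8 = 56
D: 4·0+2·0+5·6+2·8 = 46 | 6·7+1·4 = 46
T: 4·0+2·4+5·3+2·7 = 37 | 6·5+1·7 = 37
B: 4·1+2·8+5·0+2·0 = 20 | 6·3+1·2 = 20
Z: 4·0+2·1+5·1+2·0 = 7 | 6·0+1·7 = 7
gcd(4,2,5,2,6,1) = 1

Coefficients: [4, 2, 5, 2, 6, 1]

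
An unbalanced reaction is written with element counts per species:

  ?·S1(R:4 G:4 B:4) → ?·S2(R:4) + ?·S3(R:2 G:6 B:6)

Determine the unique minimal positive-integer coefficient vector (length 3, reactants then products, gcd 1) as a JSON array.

R: 3·4 = 12 | 2·4+2·2 = 12
G: 3·4 = 12 | 2·0+2·6 = 12
B: 3·4 = 12 | 2·0+2·6 = 12
gcd(3,2,2) = 1

Coefficients: [3, 2, 2]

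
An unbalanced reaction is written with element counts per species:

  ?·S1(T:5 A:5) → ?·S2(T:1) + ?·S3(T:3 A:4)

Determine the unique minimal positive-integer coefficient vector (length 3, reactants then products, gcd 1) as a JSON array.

T: 4·5 = 20 | 5·1+5·3 = 20
A: 4·5 = 20 | 5·0+5·4 = 20
gcd(4,5,5) = 1

Coefficients: [4, 5, 5]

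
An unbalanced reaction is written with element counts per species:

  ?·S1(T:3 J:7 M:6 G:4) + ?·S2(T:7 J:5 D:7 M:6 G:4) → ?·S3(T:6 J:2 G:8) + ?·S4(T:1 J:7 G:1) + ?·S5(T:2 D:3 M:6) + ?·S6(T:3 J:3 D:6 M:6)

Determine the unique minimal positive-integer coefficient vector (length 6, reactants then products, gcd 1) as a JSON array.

Coefficients: [3, 6, 4, 4, 4, 5]

T: 3·3+6·7 = 51 | 4·6+4·1+4·2+5·3 = 51
J: 3·7+6·5 = 51 | 4·2+4·7+4·0+5·3 = 51
D: 3·0+6·7 = 42 | 4·0+4·0+4·3+5·6 = 42
M: 3·6+6·6 = 54 | 4·0+4·0+4·6+5·6 = 54
G: 3·4+6·4 = 36 | 4·8+4·1+4·0+5·0 = 36
gcd(3,6,4,4,4,5) = 1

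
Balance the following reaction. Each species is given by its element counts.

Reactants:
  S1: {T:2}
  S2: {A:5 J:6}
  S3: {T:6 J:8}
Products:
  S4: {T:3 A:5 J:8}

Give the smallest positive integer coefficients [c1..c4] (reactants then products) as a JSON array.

T: 3·2+4·0+1·6 = 12 | 4·3 = 12
A: 3·0+4·5+1·0 = 20 | 4·5 = 20
J: 3·0+4·6+1·8 = 32 | 4·8 = 32
gcd(3,4,1,4) = 1

Coefficients: [3, 4, 1, 4]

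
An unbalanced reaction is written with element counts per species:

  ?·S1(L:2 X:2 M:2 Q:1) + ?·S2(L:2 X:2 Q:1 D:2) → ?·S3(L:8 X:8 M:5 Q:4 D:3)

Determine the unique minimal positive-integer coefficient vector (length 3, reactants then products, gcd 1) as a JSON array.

Coefficients: [5, 3, 2]

L: 5·2+3·2 = 16 | 2·8 = 16
X: 5·2+3·2 = 16 | 2·8 = 16
M: 5·2+3·0 = 10 | 2·5 = 10
Q: 5·1+3·1 = 8 | 2·4 = 8
D: 5·0+3·2 = 6 | 2·3 = 6
gcd(5,3,2) = 1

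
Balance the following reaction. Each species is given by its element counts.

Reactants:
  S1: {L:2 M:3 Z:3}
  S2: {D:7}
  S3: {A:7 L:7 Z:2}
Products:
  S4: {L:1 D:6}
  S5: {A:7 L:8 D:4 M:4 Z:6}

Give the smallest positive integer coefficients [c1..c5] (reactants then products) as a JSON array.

A: 4·0+6·0+3·7 = 21 | 5·0+3·7 = 21
L: 4·2+6·0+3·7 = 29 | 5·1+3·8 = 29
D: 4·0+6·7+3·0 = 42 | 5·6+3·4 = 42
M: 4·3+6·0+3·0 = 12 | 5·0+3·4 = 12
Z: 4·3+6·0+3·2 = 18 | 5·0+3·6 = 18
gcd(4,6,3,5,3) = 1

Coefficients: [4, 6, 3, 5, 3]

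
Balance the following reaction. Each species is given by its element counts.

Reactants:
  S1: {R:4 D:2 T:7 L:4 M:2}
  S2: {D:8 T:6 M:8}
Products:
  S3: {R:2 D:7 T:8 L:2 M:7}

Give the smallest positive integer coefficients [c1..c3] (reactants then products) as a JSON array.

R: 2·4+3·0 = 8 | 4·2 = 8
D: 2·2+3·8 = 28 | 4·7 = 28
T: 2·7+3·6 = 32 | 4·8 = 32
L: 2·4+3·0 = 8 | 4·2 = 8
M: 2·2+3·8 = 28 | 4·7 = 28
gcd(2,3,4) = 1

Coefficients: [2, 3, 4]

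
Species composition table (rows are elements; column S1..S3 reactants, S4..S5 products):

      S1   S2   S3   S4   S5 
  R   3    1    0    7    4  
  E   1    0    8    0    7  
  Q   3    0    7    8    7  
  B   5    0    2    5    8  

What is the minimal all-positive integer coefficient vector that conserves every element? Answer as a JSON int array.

R: 5·3+4·1+2·0 = 19 | 1·7+3·4 = 19
E: 5·1+4·0+2·8 = 21 | 1·0+3·7 = 21
Q: 5·3+4·0+2·7 = 29 | 1·8+3·7 = 29
B: 5·5+4·0+2·2 = 29 | 1·5+3·8 = 29
gcd(5,4,2,1,3) = 1

Coefficients: [5, 4, 2, 1, 3]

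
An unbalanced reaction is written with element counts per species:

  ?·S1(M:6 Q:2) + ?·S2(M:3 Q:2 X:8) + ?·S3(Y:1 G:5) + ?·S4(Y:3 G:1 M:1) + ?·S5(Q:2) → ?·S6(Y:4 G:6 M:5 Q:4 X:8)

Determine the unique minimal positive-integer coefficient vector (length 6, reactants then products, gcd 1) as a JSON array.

Y: 1·0+6·0+6·1+6·3+5·0 = 24 | 6·4 = 24
G: 1·0+6·0+6·5+6·1+5·0 = 36 | 6·6 = 36
M: 1·6+6·3+6·0+6·1+5·0 = 30 | 6·5 = 30
Q: 1·2+6·2+6·0+6·0+5·2 = 24 | 6·4 = 24
X: 1·0+6·8+6·0+6·0+5·0 = 48 | 6·8 = 48
gcd(1,6,6,6,5,6) = 1

Coefficients: [1, 6, 6, 6, 5, 6]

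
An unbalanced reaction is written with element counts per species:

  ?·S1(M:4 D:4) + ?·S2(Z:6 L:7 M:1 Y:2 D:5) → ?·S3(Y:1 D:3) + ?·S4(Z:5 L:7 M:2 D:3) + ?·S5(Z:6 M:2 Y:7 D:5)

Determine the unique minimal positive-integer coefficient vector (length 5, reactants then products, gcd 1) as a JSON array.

Z: 2·0+6·6 = 36 | 5·0+6·5+1·6 = 36
L: 2·0+6·7 = 42 | 5·0+6·7+1·0 = 42
M: 2·4+6·1 = 14 | 5·0+6·2+1·2 = 14
Y: 2·0+6·2 = 12 | 5·1+6·0+1·7 = 12
D: 2·4+6·5 = 38 | 5·3+6·3+1·5 = 38
gcd(2,6,5,6,1) = 1

Coefficients: [2, 6, 5, 6, 1]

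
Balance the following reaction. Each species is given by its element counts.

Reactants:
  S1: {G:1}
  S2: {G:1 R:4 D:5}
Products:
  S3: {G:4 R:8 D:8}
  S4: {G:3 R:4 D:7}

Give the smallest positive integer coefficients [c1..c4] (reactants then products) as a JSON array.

G: 4·1+3·1 = 7 | 1·4+1·3 = 7
R: 4·0+3·4 = 12 | 1·8+1·4 = 12
D: 4·0+3·5 = 15 | 1·8+1·7 = 15
gcd(4,3,1,1) = 1

Coefficients: [4, 3, 1, 1]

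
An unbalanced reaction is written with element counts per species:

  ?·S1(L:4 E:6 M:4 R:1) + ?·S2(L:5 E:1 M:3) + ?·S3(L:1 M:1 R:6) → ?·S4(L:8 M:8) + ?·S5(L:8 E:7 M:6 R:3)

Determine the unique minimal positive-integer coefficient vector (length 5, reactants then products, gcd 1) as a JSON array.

L: 6·4+6·5+2·1 = 56 | 1·8+6·8 = 56
E: 6·6+6·1+2·0 = 42 | 1·0+6·7 = 42
M: 6·4+6·3+2·1 = 44 | 1·8+6·6 = 44
R: 6·1+6·0+2·6 = 18 | 1·0+6·3 = 18
gcd(6,6,2,1,6) = 1

Coefficients: [6, 6, 2, 1, 6]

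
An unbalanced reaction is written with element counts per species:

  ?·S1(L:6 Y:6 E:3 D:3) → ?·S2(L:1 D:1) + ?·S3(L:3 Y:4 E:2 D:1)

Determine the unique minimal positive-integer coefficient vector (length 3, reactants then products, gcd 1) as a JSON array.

Coefficients: [2, 3, 3]

L: 2·6 = 12 | 3·1+3·3 = 12
Y: 2·6 = 12 | 3·0+3·4 = 12
E: 2·3 = 6 | 3·0+3·2 = 6
D: 2·3 = 6 | 3·1+3·1 = 6
gcd(2,3,3) = 1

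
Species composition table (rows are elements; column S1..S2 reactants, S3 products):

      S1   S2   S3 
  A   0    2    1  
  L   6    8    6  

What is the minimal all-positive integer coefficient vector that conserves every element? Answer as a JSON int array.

A: 2·0+3·2 = 6 | 6·1 = 6
L: 2·6+3·8 = 36 | 6·6 = 36
gcd(2,3,6) = 1

Coefficients: [2, 3, 6]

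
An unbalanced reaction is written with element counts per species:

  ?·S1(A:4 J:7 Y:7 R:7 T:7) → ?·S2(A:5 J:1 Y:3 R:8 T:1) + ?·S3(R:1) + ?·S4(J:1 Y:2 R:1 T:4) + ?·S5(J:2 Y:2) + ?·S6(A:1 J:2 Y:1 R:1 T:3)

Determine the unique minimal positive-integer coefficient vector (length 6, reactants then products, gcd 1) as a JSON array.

Coefficients: [2, 1, 2, 1, 3, 3]

A: 2·4 = 8 | 1·5+2·0+1·0+3·0+3·1 = 8
J: 2·7 = 14 | 1·1+2·0+1·1+3·2+3·2 = 14
Y: 2·7 = 14 | 1·3+2·0+1·2+3·2+3·1 = 14
R: 2·7 = 14 | 1·8+2·1+1·1+3·0+3·1 = 14
T: 2·7 = 14 | 1·1+2·0+1·4+3·0+3·3 = 14
gcd(2,1,2,1,3,3) = 1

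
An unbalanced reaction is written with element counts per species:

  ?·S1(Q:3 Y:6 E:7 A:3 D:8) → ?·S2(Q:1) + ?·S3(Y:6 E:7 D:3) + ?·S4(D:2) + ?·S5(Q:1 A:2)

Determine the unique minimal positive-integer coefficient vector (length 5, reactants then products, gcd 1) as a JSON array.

Q: 2·3 = 6 | 3·1+2·0+5·0+3·1 = 6
Y: 2·6 = 12 | 3·0+2·6+5·0+3·0 = 12
E: 2·7 = 14 | 3·0+2·7+5·0+3·0 = 14
A: 2·3 = 6 | 3·0+2·0+5·0+3·2 = 6
D: 2·8 = 16 | 3·0+2·3+5·2+3·0 = 16
gcd(2,3,2,5,3) = 1

Coefficients: [2, 3, 2, 5, 3]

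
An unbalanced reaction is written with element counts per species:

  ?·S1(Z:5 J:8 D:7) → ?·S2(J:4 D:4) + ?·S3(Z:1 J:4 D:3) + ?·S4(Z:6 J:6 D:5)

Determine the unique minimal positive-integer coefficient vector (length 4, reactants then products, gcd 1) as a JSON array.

Z: 5·5 = 25 | 3·0+1·1+4·6 = 25
J: 5·8 = 40 | 3·4+1·4+4·6 = 40
D: 5·7 = 35 | 3·4+1·3+4·5 = 35
gcd(5,3,1,4) = 1

Coefficients: [5, 3, 1, 4]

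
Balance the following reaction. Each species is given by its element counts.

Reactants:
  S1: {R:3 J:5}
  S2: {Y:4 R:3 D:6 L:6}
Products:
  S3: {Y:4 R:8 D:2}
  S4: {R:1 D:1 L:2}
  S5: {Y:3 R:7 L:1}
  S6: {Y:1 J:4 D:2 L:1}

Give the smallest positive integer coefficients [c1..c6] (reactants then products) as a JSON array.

Coefficients: [4, 3, 1, 6, 1, 5]

Y: 4·0+3·4 = 12 | 1·4+6·0+1·3+5·1 = 12
R: 4·3+3·3 = 21 | 1·8+6·1+1·7+5·0 = 21
J: 4·5+3·0 = 20 | 1·0+6·0+1·0+5·4 = 20
D: 4·0+3·6 = 18 | 1·2+6·1+1·0+5·2 = 18
L: 4·0+3·6 = 18 | 1·0+6·2+1·1+5·1 = 18
gcd(4,3,1,6,1,5) = 1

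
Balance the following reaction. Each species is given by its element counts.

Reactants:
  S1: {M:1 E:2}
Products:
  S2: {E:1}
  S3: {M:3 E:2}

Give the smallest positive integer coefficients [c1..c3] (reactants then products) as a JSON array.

M: 3·1 = 3 | 4·0+1·3 = 3
E: 3·2 = 6 | 4·1+1·2 = 6
gcd(3,4,1) = 1

Coefficients: [3, 4, 1]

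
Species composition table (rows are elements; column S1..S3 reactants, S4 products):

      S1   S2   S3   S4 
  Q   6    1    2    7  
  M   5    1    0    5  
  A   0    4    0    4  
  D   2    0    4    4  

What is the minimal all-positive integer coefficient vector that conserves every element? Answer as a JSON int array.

Coefficients: [4, 5, 3, 5]

Q: 4·6+5·1+3·2 = 35 | 5·7 = 35
M: 4·5+5·1+3·0 = 25 | 5·5 = 25
A: 4·0+5·4+3·0 = 20 | 5·4 = 20
D: 4·2+5·0+3·4 = 20 | 5·4 = 20
gcd(4,5,3,5) = 1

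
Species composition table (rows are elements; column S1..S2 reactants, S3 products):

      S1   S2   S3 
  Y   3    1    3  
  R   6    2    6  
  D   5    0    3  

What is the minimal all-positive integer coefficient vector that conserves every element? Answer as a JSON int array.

Coefficients: [3, 6, 5]

Y: 3·3+6·1 = 15 | 5·3 = 15
R: 3·6+6·2 = 30 | 5·6 = 30
D: 3·5+6·0 = 15 | 5·3 = 15
gcd(3,6,5) = 1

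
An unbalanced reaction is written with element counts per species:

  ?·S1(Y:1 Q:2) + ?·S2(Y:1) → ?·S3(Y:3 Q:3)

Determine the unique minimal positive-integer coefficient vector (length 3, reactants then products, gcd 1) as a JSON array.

Y: 3·1+3·1 = 6 | 2·3 = 6
Q: 3·2+3·0 = 6 | 2·3 = 6
gcd(3,3,2) = 1

Coefficients: [3, 3, 2]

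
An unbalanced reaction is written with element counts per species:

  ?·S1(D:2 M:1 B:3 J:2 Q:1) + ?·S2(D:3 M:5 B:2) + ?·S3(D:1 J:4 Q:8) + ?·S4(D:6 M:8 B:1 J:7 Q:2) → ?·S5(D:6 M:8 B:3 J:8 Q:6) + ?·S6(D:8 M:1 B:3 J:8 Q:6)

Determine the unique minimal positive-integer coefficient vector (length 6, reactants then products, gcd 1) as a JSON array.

Coefficients: [4, 1, 3, 4, 5, 1]

D: 4·2+1·3+3·1+4·6 = 38 | 5·6+1·8 = 38
M: 4·1+1·5+3·0+4·8 = 41 | 5·8+1·1 = 41
B: 4·3+1·2+3·0+4·1 = 18 | 5·3+1·3 = 18
J: 4·2+1·0+3·4+4·7 = 48 | 5·8+1·8 = 48
Q: 4·1+1·0+3·8+4·2 = 36 | 5·6+1·6 = 36
gcd(4,1,3,4,5,1) = 1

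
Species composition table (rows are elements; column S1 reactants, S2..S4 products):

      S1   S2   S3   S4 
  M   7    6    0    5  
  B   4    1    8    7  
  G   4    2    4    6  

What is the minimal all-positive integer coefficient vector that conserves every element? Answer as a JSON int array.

M: 5·7 = 35 | 5·6+1·0+1·5 = 35
B: 5·4 = 20 | 5·1+1·8+1·7 = 20
G: 5·4 = 20 | 5·2+1·4+1·6 = 20
gcd(5,5,1,1) = 1

Coefficients: [5, 5, 1, 1]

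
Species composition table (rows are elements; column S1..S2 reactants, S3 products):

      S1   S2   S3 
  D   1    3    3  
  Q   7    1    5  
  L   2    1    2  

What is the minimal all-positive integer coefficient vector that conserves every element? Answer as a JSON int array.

Coefficients: [3, 4, 5]

D: 3·1+4·3 = 15 | 5·3 = 15
Q: 3·7+4·1 = 25 | 5·5 = 25
L: 3·2+4·1 = 10 | 5·2 = 10
gcd(3,4,5) = 1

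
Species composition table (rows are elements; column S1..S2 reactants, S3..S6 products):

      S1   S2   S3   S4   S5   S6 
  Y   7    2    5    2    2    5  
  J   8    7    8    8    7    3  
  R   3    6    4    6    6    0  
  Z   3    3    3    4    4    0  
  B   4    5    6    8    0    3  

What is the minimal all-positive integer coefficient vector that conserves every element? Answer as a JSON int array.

Coefficients: [6, 5, 3, 2, 4, 5]

Y: 6·7+5·2 = 52 | 3·5+2·2+4·2+5·5 = 52
J: 6·8+5·7 = 83 | 3·8+2·8+4·7+5·3 = 83
R: 6·3+5·6 = 48 | 3·4+2·6+4·6+5·0 = 48
Z: 6·3+5·3 = 33 | 3·3+2·4+4·4+5·0 = 33
B: 6·4+5·5 = 49 | 3·6+2·8+4·0+5·3 = 49
gcd(6,5,3,2,4,5) = 1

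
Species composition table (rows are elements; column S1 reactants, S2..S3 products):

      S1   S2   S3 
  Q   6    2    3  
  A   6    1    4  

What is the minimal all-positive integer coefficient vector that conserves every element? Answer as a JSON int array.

Q: 5·6 = 30 | 6·2+6·3 = 30
A: 5·6 = 30 | 6·1+6·4 = 30
gcd(5,6,6) = 1

Coefficients: [5, 6, 6]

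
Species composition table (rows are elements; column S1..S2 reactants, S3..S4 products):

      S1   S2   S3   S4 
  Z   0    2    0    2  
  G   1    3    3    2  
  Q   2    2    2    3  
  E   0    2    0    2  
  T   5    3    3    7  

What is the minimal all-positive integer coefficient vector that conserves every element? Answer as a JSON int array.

Z: 5·0+4·2 = 8 | 3·0+4·2 = 8
G: 5·1+4·3 = 17 | 3·3+4·2 = 17
Q: 5·2+4·2 = 18 | 3·2+4·3 = 18
E: 5·0+4·2 = 8 | 3·0+4·2 = 8
T: 5·5+4·3 = 37 | 3·3+4·7 = 37
gcd(5,4,3,4) = 1

Coefficients: [5, 4, 3, 4]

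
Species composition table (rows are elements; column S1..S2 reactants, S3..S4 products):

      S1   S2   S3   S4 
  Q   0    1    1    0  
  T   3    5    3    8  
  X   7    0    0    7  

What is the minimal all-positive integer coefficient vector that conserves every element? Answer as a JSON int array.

Q: 2·0+5·1 = 5 | 5·1+2·0 = 5
T: 2·3+5·5 = 31 | 5·3+2·8 = 31
X: 2·7+5·0 = 14 | 5·0+2·7 = 14
gcd(2,5,5,2) = 1

Coefficients: [2, 5, 5, 2]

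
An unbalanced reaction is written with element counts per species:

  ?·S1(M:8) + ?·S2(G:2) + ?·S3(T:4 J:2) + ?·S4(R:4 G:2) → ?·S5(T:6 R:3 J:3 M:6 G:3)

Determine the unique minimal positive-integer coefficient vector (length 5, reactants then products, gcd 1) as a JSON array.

T: 3·0+3·0+6·4+3·0 = 24 | 4·6 = 24
R: 3·0+3·0+6·0+3·4 = 12 | 4·3 = 12
J: 3·0+3·0+6·2+3·0 = 12 | 4·3 = 12
M: 3·8+3·0+6·0+3·0 = 24 | 4·6 = 24
G: 3·0+3·2+6·0+3·2 = 12 | 4·3 = 12
gcd(3,3,6,3,4) = 1

Coefficients: [3, 3, 6, 3, 4]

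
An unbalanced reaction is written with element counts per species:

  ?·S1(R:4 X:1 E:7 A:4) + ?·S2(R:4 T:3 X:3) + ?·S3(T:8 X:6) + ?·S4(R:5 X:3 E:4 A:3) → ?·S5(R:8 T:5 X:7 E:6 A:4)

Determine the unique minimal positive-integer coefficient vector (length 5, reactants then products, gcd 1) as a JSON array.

R: 2·4+3·4+2·0+4·5 = 40 | 5·8 = 40
T: 2·0+3·3+2·8+4·0 = 25 | 5·5 = 25
X: 2·1+3·3+2·6+4·3 = 35 | 5·7 = 35
E: 2·7+3·0+2·0+4·4 = 30 | 5·6 = 30
A: 2·4+3·0+2·0+4·3 = 20 | 5·4 = 20
gcd(2,3,2,4,5) = 1

Coefficients: [2, 3, 2, 4, 5]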